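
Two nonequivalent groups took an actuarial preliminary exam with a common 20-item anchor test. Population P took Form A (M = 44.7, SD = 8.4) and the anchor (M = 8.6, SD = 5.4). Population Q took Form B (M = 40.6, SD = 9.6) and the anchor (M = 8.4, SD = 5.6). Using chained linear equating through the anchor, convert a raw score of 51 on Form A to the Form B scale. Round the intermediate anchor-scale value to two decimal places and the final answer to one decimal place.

47.9

Form A → anchor (Population P): v = (5.4/8.4)(51 − 44.7) + 8.6 = 12.65
anchor → Form B (Population Q): y = (9.6/5.6)(12.65 − 8.4) + 40.6 = 47.9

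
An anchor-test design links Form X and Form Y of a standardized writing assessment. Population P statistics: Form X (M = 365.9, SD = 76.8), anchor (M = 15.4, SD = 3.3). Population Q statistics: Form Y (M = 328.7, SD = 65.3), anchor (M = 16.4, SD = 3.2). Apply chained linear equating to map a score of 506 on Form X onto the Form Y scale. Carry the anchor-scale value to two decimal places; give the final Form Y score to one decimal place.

Form X → anchor (Population P): v = (3.3/76.8)(506 − 365.9) + 15.4 = 21.42
anchor → Form Y (Population Q): y = (65.3/3.2)(21.42 − 16.4) + 328.7 = 431.1

431.1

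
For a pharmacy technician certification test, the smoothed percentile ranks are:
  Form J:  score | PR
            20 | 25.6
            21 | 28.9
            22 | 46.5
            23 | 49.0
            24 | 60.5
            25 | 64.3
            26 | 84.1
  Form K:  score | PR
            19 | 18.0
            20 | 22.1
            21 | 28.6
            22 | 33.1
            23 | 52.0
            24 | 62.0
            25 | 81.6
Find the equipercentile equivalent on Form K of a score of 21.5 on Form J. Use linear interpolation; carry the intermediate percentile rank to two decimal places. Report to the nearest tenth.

PR of 21.5 on Form J: 28.9 + (21.5 − 21)/(22 − 21) × (46.5 − 28.9) = 37.70
On Form K, PR 37.70 falls between score 22 (PR 33.1) and 23 (PR 52.0).
Interpolate: 22 + (37.70 − 33.1)/(52.0 − 33.1) × (23 − 22) = 22.2

22.2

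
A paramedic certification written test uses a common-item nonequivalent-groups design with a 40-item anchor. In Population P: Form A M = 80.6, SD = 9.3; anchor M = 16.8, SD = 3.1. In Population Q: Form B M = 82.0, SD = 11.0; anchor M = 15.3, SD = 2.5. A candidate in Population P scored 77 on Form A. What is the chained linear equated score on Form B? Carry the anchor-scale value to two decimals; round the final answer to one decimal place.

83.3

Form A → anchor (Population P): v = (3.1/9.3)(77 − 80.6) + 16.8 = 15.60
anchor → Form B (Population Q): y = (11.0/2.5)(15.60 − 15.3) + 82.0 = 83.3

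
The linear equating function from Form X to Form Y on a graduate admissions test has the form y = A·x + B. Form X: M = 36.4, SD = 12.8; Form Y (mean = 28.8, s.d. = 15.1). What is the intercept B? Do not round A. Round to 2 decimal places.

-14.14

A = SD_Y / SD_X = 15.1 / 12.8 = 1.179688
B = M_Y − A·M_X = 28.8 − 1.179688 × 36.4 = -14.14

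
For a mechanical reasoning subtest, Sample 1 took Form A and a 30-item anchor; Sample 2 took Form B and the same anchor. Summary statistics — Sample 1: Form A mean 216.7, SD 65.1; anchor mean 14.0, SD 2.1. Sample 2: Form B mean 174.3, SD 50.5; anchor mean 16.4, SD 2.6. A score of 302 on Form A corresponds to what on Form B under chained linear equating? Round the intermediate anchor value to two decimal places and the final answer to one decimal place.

181.1

Form A → anchor (Sample 1): v = (2.1/65.1)(302 − 216.7) + 14.0 = 16.75
anchor → Form B (Sample 2): y = (50.5/2.6)(16.75 − 16.4) + 174.3 = 181.1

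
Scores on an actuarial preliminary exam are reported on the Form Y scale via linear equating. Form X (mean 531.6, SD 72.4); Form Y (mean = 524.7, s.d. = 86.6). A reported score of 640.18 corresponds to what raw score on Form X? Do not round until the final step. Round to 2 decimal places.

Invert y = (SD_Y/SD_X)(x − M_X) + M_Y:
x = (SD_X/SD_Y)(y − M_Y) + M_X = (72.4/86.6)(640.18 − 524.7) + 531.6
x = 0.836028 × 115.480 + 531.6 = 628.14

628.14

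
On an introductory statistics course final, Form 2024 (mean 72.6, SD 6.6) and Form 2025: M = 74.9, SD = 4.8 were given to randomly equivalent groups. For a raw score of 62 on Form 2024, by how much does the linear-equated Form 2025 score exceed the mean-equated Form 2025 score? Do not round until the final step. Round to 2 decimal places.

2.89

Mean-equated: 62 + (74.9 − 72.6) = 64.30
Linear-equated: (4.8/6.6)(62 − 72.6) + 74.9 = 67.191
Difference = 67.191 − 64.30 = 2.89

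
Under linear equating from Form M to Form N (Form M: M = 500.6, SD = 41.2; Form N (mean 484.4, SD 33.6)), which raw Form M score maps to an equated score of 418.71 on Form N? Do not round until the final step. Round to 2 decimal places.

Invert y = (SD_Y/SD_X)(x − M_X) + M_Y:
x = (SD_X/SD_Y)(y − M_Y) + M_X = (41.2/33.6)(418.71 − 484.4) + 500.6
x = 1.226190 × -65.690 + 500.6 = 420.05

420.05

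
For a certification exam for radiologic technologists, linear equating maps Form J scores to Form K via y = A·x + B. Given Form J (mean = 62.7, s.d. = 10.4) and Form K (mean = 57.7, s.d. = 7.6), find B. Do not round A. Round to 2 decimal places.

A = SD_Y / SD_X = 7.6 / 10.4 = 0.730769
B = M_Y − A·M_X = 57.7 − 0.730769 × 62.7 = 11.88

11.88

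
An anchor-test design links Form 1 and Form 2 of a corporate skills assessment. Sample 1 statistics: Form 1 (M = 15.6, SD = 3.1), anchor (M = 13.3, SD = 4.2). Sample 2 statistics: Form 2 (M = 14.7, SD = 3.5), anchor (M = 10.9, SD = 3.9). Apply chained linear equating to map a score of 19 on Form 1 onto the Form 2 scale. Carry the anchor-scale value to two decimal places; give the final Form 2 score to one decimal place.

Form 1 → anchor (Sample 1): v = (4.2/3.1)(19 − 15.6) + 13.3 = 17.91
anchor → Form 2 (Sample 2): y = (3.5/3.9)(17.91 − 10.9) + 14.7 = 21.0

21.0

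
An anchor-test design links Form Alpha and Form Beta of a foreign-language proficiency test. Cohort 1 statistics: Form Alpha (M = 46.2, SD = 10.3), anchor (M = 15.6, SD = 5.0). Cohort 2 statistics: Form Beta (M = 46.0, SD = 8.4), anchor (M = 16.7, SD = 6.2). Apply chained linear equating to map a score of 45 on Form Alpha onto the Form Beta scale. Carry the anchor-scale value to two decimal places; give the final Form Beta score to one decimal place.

Form Alpha → anchor (Cohort 1): v = (5.0/10.3)(45 − 46.2) + 15.6 = 15.02
anchor → Form Beta (Cohort 2): y = (8.4/6.2)(15.02 − 16.7) + 46.0 = 43.7

43.7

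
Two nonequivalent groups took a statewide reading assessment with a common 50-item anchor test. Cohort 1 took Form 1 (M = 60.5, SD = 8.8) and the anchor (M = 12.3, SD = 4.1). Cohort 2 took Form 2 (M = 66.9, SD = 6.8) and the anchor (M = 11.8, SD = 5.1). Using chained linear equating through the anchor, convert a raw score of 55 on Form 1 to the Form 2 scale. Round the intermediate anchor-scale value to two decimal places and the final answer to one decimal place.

Form 1 → anchor (Cohort 1): v = (4.1/8.8)(55 − 60.5) + 12.3 = 9.74
anchor → Form 2 (Cohort 2): y = (6.8/5.1)(9.74 − 11.8) + 66.9 = 64.2

64.2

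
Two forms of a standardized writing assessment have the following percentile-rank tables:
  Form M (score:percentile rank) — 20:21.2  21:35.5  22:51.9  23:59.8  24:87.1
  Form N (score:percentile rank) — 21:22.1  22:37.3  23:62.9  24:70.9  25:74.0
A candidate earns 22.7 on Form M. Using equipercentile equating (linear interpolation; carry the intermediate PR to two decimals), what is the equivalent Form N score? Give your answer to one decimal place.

PR of 22.7 on Form M: 51.9 + (22.7 − 22)/(23 − 22) × (59.8 − 51.9) = 57.43
On Form N, PR 57.43 falls between score 22 (PR 37.3) and 23 (PR 62.9).
Interpolate: 22 + (57.43 − 37.3)/(62.9 − 37.3) × (23 − 22) = 22.8

22.8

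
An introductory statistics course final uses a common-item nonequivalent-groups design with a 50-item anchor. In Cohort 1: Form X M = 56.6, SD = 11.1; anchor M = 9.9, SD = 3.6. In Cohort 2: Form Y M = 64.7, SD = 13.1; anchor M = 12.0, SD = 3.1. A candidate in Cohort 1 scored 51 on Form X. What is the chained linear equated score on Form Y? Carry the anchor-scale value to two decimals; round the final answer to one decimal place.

Form X → anchor (Cohort 1): v = (3.6/11.1)(51 − 56.6) + 9.9 = 8.08
anchor → Form Y (Cohort 2): y = (13.1/3.1)(8.08 − 12.0) + 64.7 = 48.1

48.1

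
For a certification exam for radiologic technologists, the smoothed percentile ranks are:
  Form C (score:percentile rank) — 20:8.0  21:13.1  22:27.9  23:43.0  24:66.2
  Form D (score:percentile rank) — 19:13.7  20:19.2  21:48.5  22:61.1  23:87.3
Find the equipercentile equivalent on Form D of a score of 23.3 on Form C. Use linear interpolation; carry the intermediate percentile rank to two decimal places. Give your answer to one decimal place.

21.1

PR of 23.3 on Form C: 43.0 + (23.3 − 23)/(24 − 23) × (66.2 − 43.0) = 49.96
On Form D, PR 49.96 falls between score 21 (PR 48.5) and 22 (PR 61.1).
Interpolate: 21 + (49.96 − 48.5)/(61.1 − 48.5) × (22 − 21) = 21.1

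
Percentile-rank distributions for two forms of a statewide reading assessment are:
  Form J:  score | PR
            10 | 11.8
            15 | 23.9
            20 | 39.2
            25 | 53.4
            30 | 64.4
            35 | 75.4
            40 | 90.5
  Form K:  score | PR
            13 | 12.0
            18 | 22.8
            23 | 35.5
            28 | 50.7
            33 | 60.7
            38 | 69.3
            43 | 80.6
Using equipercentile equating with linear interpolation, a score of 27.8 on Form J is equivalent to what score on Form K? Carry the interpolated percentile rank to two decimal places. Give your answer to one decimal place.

32.4

PR of 27.8 on Form J: 53.4 + (27.8 − 25)/(30 − 25) × (64.4 − 53.4) = 59.56
On Form K, PR 59.56 falls between score 28 (PR 50.7) and 33 (PR 60.7).
Interpolate: 28 + (59.56 − 50.7)/(60.7 − 50.7) × (33 − 28) = 32.4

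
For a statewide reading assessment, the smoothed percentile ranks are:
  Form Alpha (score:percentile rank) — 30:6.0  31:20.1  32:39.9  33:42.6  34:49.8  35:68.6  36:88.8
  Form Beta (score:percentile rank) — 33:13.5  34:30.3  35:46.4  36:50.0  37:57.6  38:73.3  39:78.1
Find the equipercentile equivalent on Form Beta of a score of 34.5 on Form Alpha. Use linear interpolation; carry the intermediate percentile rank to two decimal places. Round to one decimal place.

37.1

PR of 34.5 on Form Alpha: 49.8 + (34.5 − 34)/(35 − 34) × (68.6 − 49.8) = 59.20
On Form Beta, PR 59.20 falls between score 37 (PR 57.6) and 38 (PR 73.3).
Interpolate: 37 + (59.20 − 57.6)/(73.3 − 57.6) × (38 − 37) = 37.1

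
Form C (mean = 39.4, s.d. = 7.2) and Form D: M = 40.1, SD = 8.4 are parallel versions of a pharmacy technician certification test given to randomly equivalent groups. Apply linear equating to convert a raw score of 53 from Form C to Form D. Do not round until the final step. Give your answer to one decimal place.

Linear equating: y = (SD_Y/SD_X)(x − M_X) + M_Y
y = (8.4/7.2)(53 − 39.4) + 40.1
y = 1.166667 × 13.6 + 40.1 = 15.8667 + 40.1 = 56.0

56.0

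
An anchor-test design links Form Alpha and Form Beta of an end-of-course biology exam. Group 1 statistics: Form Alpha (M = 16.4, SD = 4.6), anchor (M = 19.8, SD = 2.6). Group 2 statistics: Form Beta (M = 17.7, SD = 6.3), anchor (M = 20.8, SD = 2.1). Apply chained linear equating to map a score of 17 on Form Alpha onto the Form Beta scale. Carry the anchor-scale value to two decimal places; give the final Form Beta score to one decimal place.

15.7

Form Alpha → anchor (Group 1): v = (2.6/4.6)(17 − 16.4) + 19.8 = 20.14
anchor → Form Beta (Group 2): y = (6.3/2.1)(20.14 − 20.8) + 17.7 = 15.7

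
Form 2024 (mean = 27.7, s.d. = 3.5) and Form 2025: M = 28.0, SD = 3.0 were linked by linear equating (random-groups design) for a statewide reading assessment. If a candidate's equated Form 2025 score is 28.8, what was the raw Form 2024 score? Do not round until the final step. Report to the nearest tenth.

28.6

Invert y = (SD_Y/SD_X)(x − M_X) + M_Y:
x = (SD_X/SD_Y)(y − M_Y) + M_X = (3.5/3.0)(28.8 − 28.0) + 27.7
x = 1.166667 × 0.800 + 27.7 = 28.6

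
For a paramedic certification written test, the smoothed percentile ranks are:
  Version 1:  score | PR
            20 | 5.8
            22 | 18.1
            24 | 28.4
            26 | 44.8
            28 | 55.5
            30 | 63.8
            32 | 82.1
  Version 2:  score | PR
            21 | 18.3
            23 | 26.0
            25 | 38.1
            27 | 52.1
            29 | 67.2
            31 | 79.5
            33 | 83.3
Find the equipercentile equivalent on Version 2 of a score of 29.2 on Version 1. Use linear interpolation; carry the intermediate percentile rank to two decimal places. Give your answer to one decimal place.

28.1

PR of 29.2 on Version 1: 55.5 + (29.2 − 28)/(30 − 28) × (63.8 − 55.5) = 60.48
On Version 2, PR 60.48 falls between score 27 (PR 52.1) and 29 (PR 67.2).
Interpolate: 27 + (60.48 − 52.1)/(67.2 − 52.1) × (29 − 27) = 28.1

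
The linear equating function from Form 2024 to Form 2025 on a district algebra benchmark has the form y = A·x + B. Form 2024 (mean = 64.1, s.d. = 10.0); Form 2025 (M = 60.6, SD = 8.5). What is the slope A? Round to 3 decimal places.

A = SD_Y / SD_X = 8.5 / 10.0 = 0.850

0.850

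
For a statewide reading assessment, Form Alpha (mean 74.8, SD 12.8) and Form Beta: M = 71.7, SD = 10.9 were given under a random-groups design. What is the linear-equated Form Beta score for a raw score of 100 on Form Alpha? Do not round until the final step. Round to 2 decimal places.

93.16

Linear equating: y = (SD_Y/SD_X)(x − M_X) + M_Y
y = (10.9/12.8)(100 − 74.8) + 71.7
y = 0.851562 × 25.2 + 71.7 = 21.4594 + 71.7 = 93.16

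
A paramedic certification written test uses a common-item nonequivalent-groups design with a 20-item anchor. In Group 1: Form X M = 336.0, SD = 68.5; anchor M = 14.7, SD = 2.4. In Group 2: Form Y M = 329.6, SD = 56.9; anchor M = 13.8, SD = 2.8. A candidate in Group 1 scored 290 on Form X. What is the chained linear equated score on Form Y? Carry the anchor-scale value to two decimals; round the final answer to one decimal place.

315.2

Form X → anchor (Group 1): v = (2.4/68.5)(290 − 336.0) + 14.7 = 13.09
anchor → Form Y (Group 2): y = (56.9/2.8)(13.09 − 13.8) + 329.6 = 315.2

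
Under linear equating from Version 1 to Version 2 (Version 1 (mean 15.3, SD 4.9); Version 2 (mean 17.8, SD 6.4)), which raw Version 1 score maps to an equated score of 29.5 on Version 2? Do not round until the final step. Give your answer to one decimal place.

24.3

Invert y = (SD_Y/SD_X)(x − M_X) + M_Y:
x = (SD_X/SD_Y)(y − M_Y) + M_X = (4.9/6.4)(29.5 − 17.8) + 15.3
x = 0.765625 × 11.700 + 15.3 = 24.3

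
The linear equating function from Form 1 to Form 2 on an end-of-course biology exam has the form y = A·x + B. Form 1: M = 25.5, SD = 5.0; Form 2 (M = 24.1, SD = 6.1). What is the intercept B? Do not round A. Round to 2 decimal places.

-7.01

A = SD_Y / SD_X = 6.1 / 5.0 = 1.220000
B = M_Y − A·M_X = 24.1 − 1.220000 × 25.5 = -7.01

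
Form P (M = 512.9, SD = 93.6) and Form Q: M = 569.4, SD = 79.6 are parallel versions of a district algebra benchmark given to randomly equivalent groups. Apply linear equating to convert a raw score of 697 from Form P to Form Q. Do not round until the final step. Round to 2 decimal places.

725.96

Linear equating: y = (SD_Y/SD_X)(x − M_X) + M_Y
y = (79.6/93.6)(697 − 512.9) + 569.4
y = 0.850427 × 184.1 + 569.4 = 156.5637 + 569.4 = 725.96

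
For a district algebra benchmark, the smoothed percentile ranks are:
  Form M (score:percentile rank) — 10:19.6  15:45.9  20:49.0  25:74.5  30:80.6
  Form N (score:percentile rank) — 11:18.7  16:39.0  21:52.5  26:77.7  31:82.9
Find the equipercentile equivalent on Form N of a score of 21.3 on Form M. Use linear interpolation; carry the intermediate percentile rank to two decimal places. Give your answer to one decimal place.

PR of 21.3 on Form M: 49.0 + (21.3 − 20)/(25 − 20) × (74.5 − 49.0) = 55.63
On Form N, PR 55.63 falls between score 21 (PR 52.5) and 26 (PR 77.7).
Interpolate: 21 + (55.63 − 52.5)/(77.7 − 52.5) × (26 − 21) = 21.6

21.6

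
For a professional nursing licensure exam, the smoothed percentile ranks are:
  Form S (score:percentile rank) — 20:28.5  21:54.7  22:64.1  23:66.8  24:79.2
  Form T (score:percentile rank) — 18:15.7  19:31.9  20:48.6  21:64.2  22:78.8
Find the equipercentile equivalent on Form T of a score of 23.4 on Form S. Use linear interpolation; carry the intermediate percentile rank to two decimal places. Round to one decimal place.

21.5

PR of 23.4 on Form S: 66.8 + (23.4 − 23)/(24 − 23) × (79.2 − 66.8) = 71.76
On Form T, PR 71.76 falls between score 21 (PR 64.2) and 22 (PR 78.8).
Interpolate: 21 + (71.76 − 64.2)/(78.8 − 64.2) × (22 − 21) = 21.5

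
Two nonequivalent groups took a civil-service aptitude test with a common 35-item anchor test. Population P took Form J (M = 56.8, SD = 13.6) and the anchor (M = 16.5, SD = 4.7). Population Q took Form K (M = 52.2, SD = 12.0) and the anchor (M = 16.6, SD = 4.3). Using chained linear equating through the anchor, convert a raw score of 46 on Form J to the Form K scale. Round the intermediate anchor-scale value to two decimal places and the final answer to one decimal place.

41.5

Form J → anchor (Population P): v = (4.7/13.6)(46 − 56.8) + 16.5 = 12.77
anchor → Form K (Population Q): y = (12.0/4.3)(12.77 − 16.6) + 52.2 = 41.5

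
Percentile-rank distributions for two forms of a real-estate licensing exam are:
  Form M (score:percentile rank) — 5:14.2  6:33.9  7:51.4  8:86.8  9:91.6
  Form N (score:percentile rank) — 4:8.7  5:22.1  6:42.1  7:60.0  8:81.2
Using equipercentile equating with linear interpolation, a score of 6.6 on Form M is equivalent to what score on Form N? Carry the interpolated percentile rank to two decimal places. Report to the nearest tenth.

PR of 6.6 on Form M: 33.9 + (6.6 − 6)/(7 − 6) × (51.4 − 33.9) = 44.40
On Form N, PR 44.40 falls between score 6 (PR 42.1) and 7 (PR 60.0).
Interpolate: 6 + (44.40 − 42.1)/(60.0 − 42.1) × (7 − 6) = 6.1

6.1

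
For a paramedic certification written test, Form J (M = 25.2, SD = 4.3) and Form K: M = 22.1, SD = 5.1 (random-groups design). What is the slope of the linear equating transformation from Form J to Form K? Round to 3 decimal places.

A = SD_Y / SD_X = 5.1 / 4.3 = 1.186

1.186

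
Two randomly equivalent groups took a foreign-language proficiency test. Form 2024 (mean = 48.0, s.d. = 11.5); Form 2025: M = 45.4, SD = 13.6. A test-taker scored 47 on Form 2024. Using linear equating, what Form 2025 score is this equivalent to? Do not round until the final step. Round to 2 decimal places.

44.22

Linear equating: y = (SD_Y/SD_X)(x − M_X) + M_Y
y = (13.6/11.5)(47 − 48.0) + 45.4
y = 1.182609 × -1.0 + 45.4 = -1.1826 + 45.4 = 44.22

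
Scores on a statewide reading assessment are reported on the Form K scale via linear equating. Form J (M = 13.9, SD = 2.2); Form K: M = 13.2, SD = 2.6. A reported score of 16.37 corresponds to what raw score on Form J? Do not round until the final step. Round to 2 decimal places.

Invert y = (SD_Y/SD_X)(x − M_X) + M_Y:
x = (SD_X/SD_Y)(y − M_Y) + M_X = (2.2/2.6)(16.37 − 13.2) + 13.9
x = 0.846154 × 3.170 + 13.9 = 16.58

16.58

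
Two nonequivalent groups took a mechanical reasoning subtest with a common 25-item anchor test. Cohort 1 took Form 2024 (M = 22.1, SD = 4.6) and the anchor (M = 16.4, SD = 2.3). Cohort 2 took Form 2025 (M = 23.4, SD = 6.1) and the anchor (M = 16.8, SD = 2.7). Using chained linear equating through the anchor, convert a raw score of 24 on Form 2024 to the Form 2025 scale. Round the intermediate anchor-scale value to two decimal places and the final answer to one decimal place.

24.6

Form 2024 → anchor (Cohort 1): v = (2.3/4.6)(24 − 22.1) + 16.4 = 17.35
anchor → Form 2025 (Cohort 2): y = (6.1/2.7)(17.35 − 16.8) + 23.4 = 24.6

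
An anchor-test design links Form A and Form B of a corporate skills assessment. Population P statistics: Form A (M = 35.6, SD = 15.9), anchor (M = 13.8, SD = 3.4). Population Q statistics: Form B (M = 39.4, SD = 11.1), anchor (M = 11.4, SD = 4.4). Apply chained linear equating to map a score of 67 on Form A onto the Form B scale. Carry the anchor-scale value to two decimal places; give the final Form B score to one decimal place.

62.4

Form A → anchor (Population P): v = (3.4/15.9)(67 − 35.6) + 13.8 = 20.51
anchor → Form B (Population Q): y = (11.1/4.4)(20.51 − 11.4) + 39.4 = 62.4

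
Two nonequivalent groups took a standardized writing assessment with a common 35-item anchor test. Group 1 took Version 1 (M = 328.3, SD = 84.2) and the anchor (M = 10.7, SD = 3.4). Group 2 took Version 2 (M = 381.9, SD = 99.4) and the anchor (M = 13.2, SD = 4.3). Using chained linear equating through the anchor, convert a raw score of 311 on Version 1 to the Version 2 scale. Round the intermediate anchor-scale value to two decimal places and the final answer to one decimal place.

Version 1 → anchor (Group 1): v = (3.4/84.2)(311 − 328.3) + 10.7 = 10.00
anchor → Version 2 (Group 2): y = (99.4/4.3)(10.00 − 13.2) + 381.9 = 307.9

307.9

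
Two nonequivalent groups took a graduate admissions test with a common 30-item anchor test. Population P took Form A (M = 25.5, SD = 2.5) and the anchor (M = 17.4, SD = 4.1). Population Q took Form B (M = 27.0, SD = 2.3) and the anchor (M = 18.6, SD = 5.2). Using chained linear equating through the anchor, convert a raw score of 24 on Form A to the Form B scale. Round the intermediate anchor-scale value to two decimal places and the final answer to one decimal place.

Form A → anchor (Population P): v = (4.1/2.5)(24 − 25.5) + 17.4 = 14.94
anchor → Form B (Population Q): y = (2.3/5.2)(14.94 − 18.6) + 27.0 = 25.4

25.4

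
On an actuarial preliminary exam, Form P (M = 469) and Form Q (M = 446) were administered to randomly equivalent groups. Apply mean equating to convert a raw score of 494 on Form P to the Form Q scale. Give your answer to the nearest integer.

471

Mean equating: y = x + (M_Y − M_X) = 494 + (446 − 469) = 471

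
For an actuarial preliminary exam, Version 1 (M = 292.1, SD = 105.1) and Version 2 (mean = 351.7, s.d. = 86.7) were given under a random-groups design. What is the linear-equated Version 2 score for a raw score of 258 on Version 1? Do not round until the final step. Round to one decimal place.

Linear equating: y = (SD_Y/SD_X)(x − M_X) + M_Y
y = (86.7/105.1)(258 − 292.1) + 351.7
y = 0.824929 × -34.1 + 351.7 = -28.1301 + 351.7 = 323.6

323.6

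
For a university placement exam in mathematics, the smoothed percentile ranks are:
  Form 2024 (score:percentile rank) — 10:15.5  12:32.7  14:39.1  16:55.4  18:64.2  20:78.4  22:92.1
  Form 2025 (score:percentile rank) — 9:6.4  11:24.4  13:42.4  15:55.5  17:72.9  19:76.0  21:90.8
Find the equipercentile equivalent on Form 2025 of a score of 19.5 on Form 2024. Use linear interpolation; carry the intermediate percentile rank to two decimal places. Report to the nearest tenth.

18.3

PR of 19.5 on Form 2024: 64.2 + (19.5 − 18)/(20 − 18) × (78.4 − 64.2) = 74.85
On Form 2025, PR 74.85 falls between score 17 (PR 72.9) and 19 (PR 76.0).
Interpolate: 17 + (74.85 − 72.9)/(76.0 − 72.9) × (19 − 17) = 18.3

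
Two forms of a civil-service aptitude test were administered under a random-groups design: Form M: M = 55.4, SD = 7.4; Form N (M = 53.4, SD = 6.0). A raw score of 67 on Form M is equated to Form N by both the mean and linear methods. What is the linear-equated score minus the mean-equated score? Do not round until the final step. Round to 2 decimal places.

-2.19

Mean-equated: 67 + (53.4 − 55.4) = 65.00
Linear-equated: (6.0/7.4)(67 − 55.4) + 53.4 = 62.805
Difference = 62.805 − 65.00 = -2.19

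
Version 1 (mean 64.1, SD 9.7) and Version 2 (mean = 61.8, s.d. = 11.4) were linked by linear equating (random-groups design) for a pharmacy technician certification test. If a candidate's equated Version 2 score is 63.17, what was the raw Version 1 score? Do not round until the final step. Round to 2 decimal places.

65.27

Invert y = (SD_Y/SD_X)(x − M_X) + M_Y:
x = (SD_X/SD_Y)(y − M_Y) + M_X = (9.7/11.4)(63.17 − 61.8) + 64.1
x = 0.850877 × 1.370 + 64.1 = 65.27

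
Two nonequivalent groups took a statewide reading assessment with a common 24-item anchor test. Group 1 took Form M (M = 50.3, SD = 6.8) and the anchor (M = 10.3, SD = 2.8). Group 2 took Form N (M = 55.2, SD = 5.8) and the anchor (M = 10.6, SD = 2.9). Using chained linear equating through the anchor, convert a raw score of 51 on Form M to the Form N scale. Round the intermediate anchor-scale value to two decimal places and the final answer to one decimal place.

55.2

Form M → anchor (Group 1): v = (2.8/6.8)(51 − 50.3) + 10.3 = 10.59
anchor → Form N (Group 2): y = (5.8/2.9)(10.59 − 10.6) + 55.2 = 55.2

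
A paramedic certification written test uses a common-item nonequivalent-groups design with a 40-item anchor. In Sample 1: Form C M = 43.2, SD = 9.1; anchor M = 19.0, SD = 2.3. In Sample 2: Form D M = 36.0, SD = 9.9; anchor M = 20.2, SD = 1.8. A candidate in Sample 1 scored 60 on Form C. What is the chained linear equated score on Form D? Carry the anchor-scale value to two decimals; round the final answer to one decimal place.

Form C → anchor (Sample 1): v = (2.3/9.1)(60 − 43.2) + 19.0 = 23.25
anchor → Form D (Sample 2): y = (9.9/1.8)(23.25 − 20.2) + 36.0 = 52.8

52.8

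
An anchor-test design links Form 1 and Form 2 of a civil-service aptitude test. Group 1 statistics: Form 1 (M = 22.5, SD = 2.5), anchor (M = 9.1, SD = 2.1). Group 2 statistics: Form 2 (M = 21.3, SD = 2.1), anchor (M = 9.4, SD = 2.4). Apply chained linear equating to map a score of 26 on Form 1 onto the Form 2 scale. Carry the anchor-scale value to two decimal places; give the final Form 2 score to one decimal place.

23.6

Form 1 → anchor (Group 1): v = (2.1/2.5)(26 − 22.5) + 9.1 = 12.04
anchor → Form 2 (Group 2): y = (2.1/2.4)(12.04 − 9.4) + 21.3 = 23.6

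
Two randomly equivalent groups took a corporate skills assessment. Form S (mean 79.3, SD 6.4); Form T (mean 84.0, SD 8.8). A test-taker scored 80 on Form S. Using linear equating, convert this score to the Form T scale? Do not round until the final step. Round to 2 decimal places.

Linear equating: y = (SD_Y/SD_X)(x − M_X) + M_Y
y = (8.8/6.4)(80 − 79.3) + 84.0
y = 1.375000 × 0.7 + 84.0 = 0.9625 + 84.0 = 84.96

84.96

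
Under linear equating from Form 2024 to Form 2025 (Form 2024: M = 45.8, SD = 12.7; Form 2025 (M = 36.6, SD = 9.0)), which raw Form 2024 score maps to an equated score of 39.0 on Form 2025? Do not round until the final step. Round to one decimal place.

Invert y = (SD_Y/SD_X)(x − M_X) + M_Y:
x = (SD_X/SD_Y)(y − M_Y) + M_X = (12.7/9.0)(39.0 − 36.6) + 45.8
x = 1.411111 × 2.400 + 45.8 = 49.2

49.2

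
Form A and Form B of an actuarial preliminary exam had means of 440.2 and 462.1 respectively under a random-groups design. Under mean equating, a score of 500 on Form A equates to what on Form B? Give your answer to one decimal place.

521.9

Mean equating: y = x + (M_Y − M_X) = 500 + (462.1 − 440.2) = 521.9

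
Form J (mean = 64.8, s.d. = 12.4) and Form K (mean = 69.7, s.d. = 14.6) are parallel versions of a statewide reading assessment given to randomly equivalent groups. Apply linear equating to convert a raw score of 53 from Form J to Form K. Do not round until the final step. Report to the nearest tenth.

55.8

Linear equating: y = (SD_Y/SD_X)(x − M_X) + M_Y
y = (14.6/12.4)(53 − 64.8) + 69.7
y = 1.177419 × -11.8 + 69.7 = -13.8935 + 69.7 = 55.8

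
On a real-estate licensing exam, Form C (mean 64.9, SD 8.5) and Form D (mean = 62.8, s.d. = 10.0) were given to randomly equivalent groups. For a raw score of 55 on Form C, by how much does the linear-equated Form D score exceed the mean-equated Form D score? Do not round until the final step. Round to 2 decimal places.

Mean-equated: 55 + (62.8 − 64.9) = 52.90
Linear-equated: (10.0/8.5)(55 − 64.9) + 62.8 = 51.153
Difference = 51.153 − 52.90 = -1.75

-1.75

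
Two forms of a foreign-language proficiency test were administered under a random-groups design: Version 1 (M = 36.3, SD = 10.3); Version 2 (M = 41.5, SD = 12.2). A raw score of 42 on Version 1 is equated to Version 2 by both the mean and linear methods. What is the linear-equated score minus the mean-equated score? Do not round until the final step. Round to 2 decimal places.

1.05

Mean-equated: 42 + (41.5 − 36.3) = 47.20
Linear-equated: (12.2/10.3)(42 − 36.3) + 41.5 = 48.251
Difference = 48.251 − 47.20 = 1.05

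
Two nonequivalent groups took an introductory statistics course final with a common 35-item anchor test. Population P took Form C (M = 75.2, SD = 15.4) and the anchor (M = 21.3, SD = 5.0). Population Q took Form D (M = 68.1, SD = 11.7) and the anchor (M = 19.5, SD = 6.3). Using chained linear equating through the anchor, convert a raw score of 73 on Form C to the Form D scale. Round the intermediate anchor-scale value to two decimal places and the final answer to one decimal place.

70.1

Form C → anchor (Population P): v = (5.0/15.4)(73 − 75.2) + 21.3 = 20.59
anchor → Form D (Population Q): y = (11.7/6.3)(20.59 − 19.5) + 68.1 = 70.1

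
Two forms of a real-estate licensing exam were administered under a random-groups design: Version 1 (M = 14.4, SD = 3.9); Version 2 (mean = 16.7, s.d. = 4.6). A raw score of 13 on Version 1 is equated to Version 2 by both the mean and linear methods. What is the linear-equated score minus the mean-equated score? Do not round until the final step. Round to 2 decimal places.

-0.25

Mean-equated: 13 + (16.7 − 14.4) = 15.30
Linear-equated: (4.6/3.9)(13 − 14.4) + 16.7 = 15.049
Difference = 15.049 − 15.30 = -0.25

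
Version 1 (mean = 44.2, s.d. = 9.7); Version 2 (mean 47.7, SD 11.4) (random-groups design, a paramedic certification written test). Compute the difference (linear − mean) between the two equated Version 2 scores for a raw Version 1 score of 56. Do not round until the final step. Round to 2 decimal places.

2.07

Mean-equated: 56 + (47.7 − 44.2) = 59.50
Linear-equated: (11.4/9.7)(56 − 44.2) + 47.7 = 61.568
Difference = 61.568 − 59.50 = 2.07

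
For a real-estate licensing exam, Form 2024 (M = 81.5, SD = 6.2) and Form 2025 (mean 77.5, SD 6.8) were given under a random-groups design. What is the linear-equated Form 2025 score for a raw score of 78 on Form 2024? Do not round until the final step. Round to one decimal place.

Linear equating: y = (SD_Y/SD_X)(x − M_X) + M_Y
y = (6.8/6.2)(78 − 81.5) + 77.5
y = 1.096774 × -3.5 + 77.5 = -3.8387 + 77.5 = 73.7

73.7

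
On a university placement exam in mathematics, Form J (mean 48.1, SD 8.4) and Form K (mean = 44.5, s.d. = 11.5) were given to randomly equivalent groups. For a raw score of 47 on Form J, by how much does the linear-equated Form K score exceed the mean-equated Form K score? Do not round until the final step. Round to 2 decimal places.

Mean-equated: 47 + (44.5 − 48.1) = 43.40
Linear-equated: (11.5/8.4)(47 − 48.1) + 44.5 = 42.994
Difference = 42.994 − 43.40 = -0.41

-0.41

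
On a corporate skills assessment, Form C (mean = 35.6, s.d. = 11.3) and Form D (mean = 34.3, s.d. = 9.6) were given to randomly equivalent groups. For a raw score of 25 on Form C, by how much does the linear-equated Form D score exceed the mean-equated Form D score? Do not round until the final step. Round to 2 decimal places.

1.59

Mean-equated: 25 + (34.3 − 35.6) = 23.70
Linear-equated: (9.6/11.3)(25 − 35.6) + 34.3 = 25.295
Difference = 25.295 − 23.70 = 1.59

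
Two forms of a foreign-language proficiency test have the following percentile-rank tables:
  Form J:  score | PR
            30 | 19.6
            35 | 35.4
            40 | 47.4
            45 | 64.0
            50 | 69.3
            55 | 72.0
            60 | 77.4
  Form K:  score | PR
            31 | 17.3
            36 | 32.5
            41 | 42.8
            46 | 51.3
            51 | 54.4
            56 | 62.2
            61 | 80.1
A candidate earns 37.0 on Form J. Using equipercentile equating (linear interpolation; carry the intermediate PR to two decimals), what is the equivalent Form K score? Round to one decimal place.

39.7

PR of 37.0 on Form J: 35.4 + (37.0 − 35)/(40 − 35) × (47.4 − 35.4) = 40.20
On Form K, PR 40.20 falls between score 36 (PR 32.5) and 41 (PR 42.8).
Interpolate: 36 + (40.20 − 32.5)/(42.8 − 32.5) × (41 − 36) = 39.7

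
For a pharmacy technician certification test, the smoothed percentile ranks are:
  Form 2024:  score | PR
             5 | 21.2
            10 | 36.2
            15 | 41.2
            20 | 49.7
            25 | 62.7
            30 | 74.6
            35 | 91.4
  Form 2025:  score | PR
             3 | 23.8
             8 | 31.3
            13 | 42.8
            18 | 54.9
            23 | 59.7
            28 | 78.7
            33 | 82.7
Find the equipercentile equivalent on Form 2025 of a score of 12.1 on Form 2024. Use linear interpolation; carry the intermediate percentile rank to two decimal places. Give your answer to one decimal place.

PR of 12.1 on Form 2024: 36.2 + (12.1 − 10)/(15 − 10) × (41.2 − 36.2) = 38.30
On Form 2025, PR 38.30 falls between score 8 (PR 31.3) and 13 (PR 42.8).
Interpolate: 8 + (38.30 − 31.3)/(42.8 − 31.3) × (13 − 8) = 11.0

11.0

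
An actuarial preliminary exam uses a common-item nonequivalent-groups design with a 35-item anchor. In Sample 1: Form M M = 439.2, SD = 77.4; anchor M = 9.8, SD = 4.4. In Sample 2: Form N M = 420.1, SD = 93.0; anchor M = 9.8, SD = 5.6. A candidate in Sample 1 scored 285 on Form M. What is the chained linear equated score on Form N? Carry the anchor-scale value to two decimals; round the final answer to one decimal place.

Form M → anchor (Sample 1): v = (4.4/77.4)(285 − 439.2) + 9.8 = 1.03
anchor → Form N (Sample 2): y = (93.0/5.6)(1.03 − 9.8) + 420.1 = 274.5

274.5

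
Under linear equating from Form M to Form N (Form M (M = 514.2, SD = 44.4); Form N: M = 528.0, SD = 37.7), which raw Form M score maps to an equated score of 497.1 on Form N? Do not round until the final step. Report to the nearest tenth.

Invert y = (SD_Y/SD_X)(x − M_X) + M_Y:
x = (SD_X/SD_Y)(y − M_Y) + M_X = (44.4/37.7)(497.1 − 528.0) + 514.2
x = 1.177719 × -30.900 + 514.2 = 477.8

477.8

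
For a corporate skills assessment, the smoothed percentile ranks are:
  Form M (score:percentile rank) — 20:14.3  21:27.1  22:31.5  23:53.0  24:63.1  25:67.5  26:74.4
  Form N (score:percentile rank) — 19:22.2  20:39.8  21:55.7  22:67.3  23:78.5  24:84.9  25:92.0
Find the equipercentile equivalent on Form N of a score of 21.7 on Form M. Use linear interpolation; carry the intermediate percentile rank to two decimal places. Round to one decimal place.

PR of 21.7 on Form M: 27.1 + (21.7 − 21)/(22 − 21) × (31.5 − 27.1) = 30.18
On Form N, PR 30.18 falls between score 19 (PR 22.2) and 20 (PR 39.8).
Interpolate: 19 + (30.18 − 22.2)/(39.8 − 22.2) × (20 − 19) = 19.5

19.5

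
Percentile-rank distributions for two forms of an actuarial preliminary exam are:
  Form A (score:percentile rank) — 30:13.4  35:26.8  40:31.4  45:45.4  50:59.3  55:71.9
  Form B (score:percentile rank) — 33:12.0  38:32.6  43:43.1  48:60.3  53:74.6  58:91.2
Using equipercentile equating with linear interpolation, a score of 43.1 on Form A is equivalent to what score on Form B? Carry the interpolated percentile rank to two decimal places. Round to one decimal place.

PR of 43.1 on Form A: 31.4 + (43.1 − 40)/(45 − 40) × (45.4 − 31.4) = 40.08
On Form B, PR 40.08 falls between score 38 (PR 32.6) and 43 (PR 43.1).
Interpolate: 38 + (40.08 − 32.6)/(43.1 − 32.6) × (43 − 38) = 41.6

41.6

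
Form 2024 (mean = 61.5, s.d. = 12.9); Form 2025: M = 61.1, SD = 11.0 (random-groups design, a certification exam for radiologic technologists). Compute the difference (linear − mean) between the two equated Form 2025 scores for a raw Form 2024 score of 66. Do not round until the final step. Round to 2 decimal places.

-0.66

Mean-equated: 66 + (61.1 − 61.5) = 65.60
Linear-equated: (11.0/12.9)(66 − 61.5) + 61.1 = 64.937
Difference = 64.937 − 65.60 = -0.66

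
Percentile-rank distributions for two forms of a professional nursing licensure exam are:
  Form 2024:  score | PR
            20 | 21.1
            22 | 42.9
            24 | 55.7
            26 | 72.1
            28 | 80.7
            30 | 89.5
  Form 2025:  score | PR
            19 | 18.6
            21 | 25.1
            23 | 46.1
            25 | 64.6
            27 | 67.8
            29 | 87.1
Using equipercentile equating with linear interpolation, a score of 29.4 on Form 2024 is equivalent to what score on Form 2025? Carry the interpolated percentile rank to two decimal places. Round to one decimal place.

PR of 29.4 on Form 2024: 80.7 + (29.4 − 28)/(30 − 28) × (89.5 − 80.7) = 86.86
On Form 2025, PR 86.86 falls between score 27 (PR 67.8) and 29 (PR 87.1).
Interpolate: 27 + (86.86 − 67.8)/(87.1 − 67.8) × (29 − 27) = 29.0

29.0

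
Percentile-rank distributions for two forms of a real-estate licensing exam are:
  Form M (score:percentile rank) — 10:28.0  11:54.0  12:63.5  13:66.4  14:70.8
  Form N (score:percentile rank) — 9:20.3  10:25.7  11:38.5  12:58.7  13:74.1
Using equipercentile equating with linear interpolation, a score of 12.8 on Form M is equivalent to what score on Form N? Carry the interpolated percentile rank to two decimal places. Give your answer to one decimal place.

12.5

PR of 12.8 on Form M: 63.5 + (12.8 − 12)/(13 − 12) × (66.4 − 63.5) = 65.82
On Form N, PR 65.82 falls between score 12 (PR 58.7) and 13 (PR 74.1).
Interpolate: 12 + (65.82 − 58.7)/(74.1 − 58.7) × (13 − 12) = 12.5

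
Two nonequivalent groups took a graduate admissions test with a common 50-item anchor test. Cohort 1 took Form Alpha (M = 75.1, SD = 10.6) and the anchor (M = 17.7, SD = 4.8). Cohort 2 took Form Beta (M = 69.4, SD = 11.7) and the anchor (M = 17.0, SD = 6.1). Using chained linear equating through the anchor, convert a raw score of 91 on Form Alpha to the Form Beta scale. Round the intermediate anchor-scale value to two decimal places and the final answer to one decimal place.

84.6

Form Alpha → anchor (Cohort 1): v = (4.8/10.6)(91 − 75.1) + 17.7 = 24.90
anchor → Form Beta (Cohort 2): y = (11.7/6.1)(24.90 − 17.0) + 69.4 = 84.6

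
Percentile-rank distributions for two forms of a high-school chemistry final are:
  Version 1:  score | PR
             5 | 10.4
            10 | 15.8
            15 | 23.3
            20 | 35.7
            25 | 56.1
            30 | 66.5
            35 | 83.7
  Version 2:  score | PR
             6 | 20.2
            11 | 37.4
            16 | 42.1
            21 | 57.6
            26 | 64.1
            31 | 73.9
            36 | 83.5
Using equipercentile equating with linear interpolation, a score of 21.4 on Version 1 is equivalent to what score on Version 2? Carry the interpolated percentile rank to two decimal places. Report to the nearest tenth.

15.3

PR of 21.4 on Version 1: 35.7 + (21.4 − 20)/(25 − 20) × (56.1 − 35.7) = 41.41
On Version 2, PR 41.41 falls between score 11 (PR 37.4) and 16 (PR 42.1).
Interpolate: 11 + (41.41 − 37.4)/(42.1 − 37.4) × (16 − 11) = 15.3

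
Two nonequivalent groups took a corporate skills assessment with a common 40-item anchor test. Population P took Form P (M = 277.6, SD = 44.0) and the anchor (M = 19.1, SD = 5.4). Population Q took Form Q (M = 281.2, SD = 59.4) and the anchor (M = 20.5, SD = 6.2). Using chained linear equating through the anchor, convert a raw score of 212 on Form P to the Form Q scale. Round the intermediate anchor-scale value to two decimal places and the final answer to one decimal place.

Form P → anchor (Population P): v = (5.4/44.0)(212 − 277.6) + 19.1 = 11.05
anchor → Form Q (Population Q): y = (59.4/6.2)(11.05 − 20.5) + 281.2 = 190.7

190.7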